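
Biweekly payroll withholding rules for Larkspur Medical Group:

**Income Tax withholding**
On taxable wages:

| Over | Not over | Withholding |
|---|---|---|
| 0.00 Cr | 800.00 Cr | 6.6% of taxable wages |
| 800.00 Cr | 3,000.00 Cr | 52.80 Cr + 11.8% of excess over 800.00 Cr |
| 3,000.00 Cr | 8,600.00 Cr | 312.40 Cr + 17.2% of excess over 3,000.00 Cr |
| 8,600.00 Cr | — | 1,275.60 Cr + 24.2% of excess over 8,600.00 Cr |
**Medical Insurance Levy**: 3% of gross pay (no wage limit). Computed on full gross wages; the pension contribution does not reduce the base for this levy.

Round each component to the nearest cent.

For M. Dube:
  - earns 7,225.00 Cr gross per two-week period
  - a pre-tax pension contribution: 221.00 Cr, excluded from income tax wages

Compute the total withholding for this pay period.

1,217.84 Cr

Income Tax: taxable = 7,225.00 Cr − 221.00 Cr = 7,004.00 Cr
  312.40 Cr + 17.2% × (7,004.00 Cr − 3,000.00 Cr) = 312.40 Cr + 17.2% × 4,004.00 Cr = 1,001.09 Cr
Medical Insurance Levy: 3% × 7,225.00 Cr = 216.75 Cr
Total: 1,001.09 Cr + 216.75 Cr = 1,217.84 Cr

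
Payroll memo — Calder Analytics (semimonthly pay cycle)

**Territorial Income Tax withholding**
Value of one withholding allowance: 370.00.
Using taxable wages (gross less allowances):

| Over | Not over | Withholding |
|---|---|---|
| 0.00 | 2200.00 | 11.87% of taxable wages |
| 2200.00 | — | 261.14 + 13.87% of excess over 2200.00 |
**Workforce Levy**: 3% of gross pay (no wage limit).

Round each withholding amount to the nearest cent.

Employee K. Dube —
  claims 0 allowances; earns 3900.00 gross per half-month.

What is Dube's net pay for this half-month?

3286.07

Territorial Income Tax: taxable = 3900.00
  261.14 + 13.87% × (3900.00 − 2200.00) = 261.14 + 13.87% × 1700.00 = 496.93
Workforce Levy: 3% × 3900.00 = 117.00
Total withheld: 496.93 + 117.00 = 613.93
Net pay: 3900.00 − 613.93 = 3286.07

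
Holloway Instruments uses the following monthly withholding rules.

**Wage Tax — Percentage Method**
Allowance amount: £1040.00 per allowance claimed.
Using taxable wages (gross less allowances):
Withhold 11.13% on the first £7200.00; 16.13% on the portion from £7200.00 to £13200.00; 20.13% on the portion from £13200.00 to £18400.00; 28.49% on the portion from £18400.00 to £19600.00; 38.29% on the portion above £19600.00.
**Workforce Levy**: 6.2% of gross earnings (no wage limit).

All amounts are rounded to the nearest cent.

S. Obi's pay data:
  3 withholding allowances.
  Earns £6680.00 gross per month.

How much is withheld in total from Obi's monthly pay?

£810.39

Wage Tax: taxable = £6680.00 − 3×£1040.00 = £3560.00
  11.13% × £3560.00 = £396.23
Workforce Levy: 6.2% × £6680.00 = £414.16
Total: £396.23 + £414.16 = £810.39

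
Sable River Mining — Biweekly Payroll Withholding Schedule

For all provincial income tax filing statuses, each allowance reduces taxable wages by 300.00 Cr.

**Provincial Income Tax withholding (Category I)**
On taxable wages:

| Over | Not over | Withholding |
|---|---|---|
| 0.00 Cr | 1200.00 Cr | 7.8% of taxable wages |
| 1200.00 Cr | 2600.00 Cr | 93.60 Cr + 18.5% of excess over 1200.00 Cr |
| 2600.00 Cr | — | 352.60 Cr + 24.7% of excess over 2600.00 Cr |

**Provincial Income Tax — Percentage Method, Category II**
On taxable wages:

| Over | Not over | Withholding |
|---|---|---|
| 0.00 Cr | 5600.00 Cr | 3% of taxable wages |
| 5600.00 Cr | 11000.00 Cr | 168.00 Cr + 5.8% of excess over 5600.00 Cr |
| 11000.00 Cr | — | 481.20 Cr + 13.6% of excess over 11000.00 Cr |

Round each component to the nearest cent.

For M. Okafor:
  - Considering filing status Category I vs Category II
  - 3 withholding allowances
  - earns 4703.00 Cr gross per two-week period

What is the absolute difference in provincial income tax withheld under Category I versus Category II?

Provincial Income Tax (Category I): taxable = 4703.00 Cr − 3×300.00 Cr = 3803.00 Cr
  352.60 Cr + 24.7% × (3803.00 Cr − 2600.00 Cr) = 352.60 Cr + 24.7% × 1203.00 Cr = 649.74 Cr
Provincial Income Tax (Category II): taxable = 4703.00 Cr − 3×300.00 Cr = 3803.00 Cr
  3% × 3803.00 Cr = 114.09 Cr
Difference: |649.74 Cr − 114.09 Cr| = 535.65 Cr (higher under Category I)

535.65 Cr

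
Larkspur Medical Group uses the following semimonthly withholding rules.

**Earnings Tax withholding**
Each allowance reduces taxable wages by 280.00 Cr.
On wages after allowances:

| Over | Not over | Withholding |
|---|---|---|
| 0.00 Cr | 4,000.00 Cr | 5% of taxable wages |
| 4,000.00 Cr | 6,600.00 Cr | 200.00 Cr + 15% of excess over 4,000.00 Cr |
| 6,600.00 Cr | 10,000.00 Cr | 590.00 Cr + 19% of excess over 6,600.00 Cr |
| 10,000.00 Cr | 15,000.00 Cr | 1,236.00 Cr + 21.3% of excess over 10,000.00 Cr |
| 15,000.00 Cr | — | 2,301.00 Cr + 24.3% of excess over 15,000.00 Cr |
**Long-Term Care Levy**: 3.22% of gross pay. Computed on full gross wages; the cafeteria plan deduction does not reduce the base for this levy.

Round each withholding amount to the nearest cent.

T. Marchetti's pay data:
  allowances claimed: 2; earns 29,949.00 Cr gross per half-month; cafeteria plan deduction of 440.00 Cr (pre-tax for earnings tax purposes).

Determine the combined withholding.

Earnings Tax: taxable = 29,949.00 Cr − 440.00 Cr − 2×280.00 Cr = 28,949.00 Cr
  2,301.00 Cr + 24.3% × (28,949.00 Cr − 15,000.00 Cr) = 2,301.00 Cr + 24.3% × 13,949.00 Cr = 5,690.61 Cr
Long-Term Care Levy: 3.22% × 29,949.00 Cr = 964.36 Cr
Total: 5,690.61 Cr + 964.36 Cr = 6,654.97 Cr

6,654.97 Cr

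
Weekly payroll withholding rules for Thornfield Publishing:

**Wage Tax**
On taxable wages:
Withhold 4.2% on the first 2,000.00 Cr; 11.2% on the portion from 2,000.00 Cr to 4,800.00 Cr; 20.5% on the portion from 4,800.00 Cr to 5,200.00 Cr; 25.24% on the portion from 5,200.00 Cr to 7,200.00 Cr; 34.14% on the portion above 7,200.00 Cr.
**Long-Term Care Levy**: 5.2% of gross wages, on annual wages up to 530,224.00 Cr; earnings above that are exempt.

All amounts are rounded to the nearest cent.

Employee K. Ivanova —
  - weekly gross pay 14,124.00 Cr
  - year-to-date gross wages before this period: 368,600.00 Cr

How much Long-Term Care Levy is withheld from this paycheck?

Long-Term Care Levy: 5.2% × 14,124.00 Cr = 734.45 Cr

734.45 Cr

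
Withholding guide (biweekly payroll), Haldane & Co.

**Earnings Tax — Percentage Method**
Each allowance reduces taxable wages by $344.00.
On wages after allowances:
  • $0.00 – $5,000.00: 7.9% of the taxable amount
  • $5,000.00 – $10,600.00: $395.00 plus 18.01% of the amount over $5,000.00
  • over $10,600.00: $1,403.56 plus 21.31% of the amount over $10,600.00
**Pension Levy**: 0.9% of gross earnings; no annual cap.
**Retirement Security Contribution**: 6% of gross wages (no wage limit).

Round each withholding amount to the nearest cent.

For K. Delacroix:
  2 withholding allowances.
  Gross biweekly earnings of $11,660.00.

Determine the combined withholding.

Earnings Tax: taxable = $11,660.00 − 2×$344.00 = $10,972.00
  $1,403.56 + 21.31% × ($10,972.00 − $10,600.00) = $1,403.56 + 21.31% × $372.00 = $1,482.83
Pension Levy: 0.9% × $11,660.00 = $104.94
Retirement Security Contribution: 6% × $11,660.00 = $699.60
Total: $1,482.83 + $104.94 + $699.60 = $2,287.37

$2,287.37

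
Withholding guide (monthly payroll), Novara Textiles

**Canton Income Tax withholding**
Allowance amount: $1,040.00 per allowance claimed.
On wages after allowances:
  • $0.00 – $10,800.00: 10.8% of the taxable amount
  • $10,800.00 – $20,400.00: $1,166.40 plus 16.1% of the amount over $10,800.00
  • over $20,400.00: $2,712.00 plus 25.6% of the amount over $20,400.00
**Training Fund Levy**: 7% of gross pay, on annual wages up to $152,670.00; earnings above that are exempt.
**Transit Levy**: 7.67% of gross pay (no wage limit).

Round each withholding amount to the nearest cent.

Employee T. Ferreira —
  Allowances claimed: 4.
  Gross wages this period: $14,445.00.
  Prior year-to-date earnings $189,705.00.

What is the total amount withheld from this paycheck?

$2,218.71

Canton Income Tax: taxable = $14,445.00 − 4×$1,040.00 = $10,285.00
  10.8% × $10,285.00 = $1,110.78
Training Fund Levy: YTD $189,705.00 ≥ cap $152,670.00 → $0.00
Transit Levy: 7.67% × $14,445.00 = $1,107.93
Total: $1,110.78 + $0.00 + $1,107.93 = $2,218.71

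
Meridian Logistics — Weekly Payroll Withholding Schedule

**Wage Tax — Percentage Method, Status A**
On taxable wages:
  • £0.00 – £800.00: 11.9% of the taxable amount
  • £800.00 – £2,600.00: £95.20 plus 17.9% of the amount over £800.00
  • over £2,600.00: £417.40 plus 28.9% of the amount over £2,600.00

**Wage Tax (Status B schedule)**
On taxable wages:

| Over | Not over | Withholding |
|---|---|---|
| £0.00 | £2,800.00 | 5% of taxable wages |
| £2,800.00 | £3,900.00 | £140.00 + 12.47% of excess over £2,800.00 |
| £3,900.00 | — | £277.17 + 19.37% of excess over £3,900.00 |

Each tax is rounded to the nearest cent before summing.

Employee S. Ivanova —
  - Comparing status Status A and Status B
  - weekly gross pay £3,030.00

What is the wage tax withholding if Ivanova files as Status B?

£168.68

Wage Tax (Status B): taxable = £3,030.00
  £140.00 + 12.47% × (£3,030.00 − £2,800.00) = £140.00 + 12.47% × £230.00 = £168.68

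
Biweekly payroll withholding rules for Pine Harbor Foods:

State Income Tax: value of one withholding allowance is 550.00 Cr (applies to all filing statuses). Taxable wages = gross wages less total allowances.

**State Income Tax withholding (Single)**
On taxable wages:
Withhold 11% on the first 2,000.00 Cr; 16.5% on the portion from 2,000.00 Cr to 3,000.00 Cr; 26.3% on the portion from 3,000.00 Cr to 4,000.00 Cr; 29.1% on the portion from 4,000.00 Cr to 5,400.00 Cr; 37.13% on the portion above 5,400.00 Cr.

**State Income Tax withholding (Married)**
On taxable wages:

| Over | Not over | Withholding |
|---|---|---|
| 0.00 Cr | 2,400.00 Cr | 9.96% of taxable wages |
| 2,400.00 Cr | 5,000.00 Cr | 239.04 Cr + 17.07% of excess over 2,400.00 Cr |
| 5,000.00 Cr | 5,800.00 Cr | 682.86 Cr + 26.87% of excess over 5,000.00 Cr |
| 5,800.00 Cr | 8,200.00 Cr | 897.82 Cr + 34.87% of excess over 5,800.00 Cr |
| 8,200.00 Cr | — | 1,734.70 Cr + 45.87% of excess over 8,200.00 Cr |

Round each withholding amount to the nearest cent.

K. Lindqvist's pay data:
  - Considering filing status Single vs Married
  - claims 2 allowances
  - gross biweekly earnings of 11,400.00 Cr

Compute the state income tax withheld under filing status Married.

2,697.97 Cr

State Income Tax (Married): taxable = 11,400.00 Cr − 2×550.00 Cr = 10,300.00 Cr
  1,734.70 Cr + 45.87% × (10,300.00 Cr − 8,200.00 Cr) = 1,734.70 Cr + 45.87% × 2,100.00 Cr = 2,697.97 Cr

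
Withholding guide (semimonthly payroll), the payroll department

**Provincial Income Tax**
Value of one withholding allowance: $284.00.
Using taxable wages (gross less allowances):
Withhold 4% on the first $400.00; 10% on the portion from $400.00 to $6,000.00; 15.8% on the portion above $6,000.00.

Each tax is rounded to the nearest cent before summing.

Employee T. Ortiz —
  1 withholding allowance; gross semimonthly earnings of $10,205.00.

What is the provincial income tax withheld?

Provincial Income Tax: taxable = $10,205.00 − 1×$284.00 = $9,921.00
  $576.00 + 15.8% × ($9,921.00 − $6,000.00) = $576.00 + 15.8% × $3,921.00 = $1,195.52

$1,195.52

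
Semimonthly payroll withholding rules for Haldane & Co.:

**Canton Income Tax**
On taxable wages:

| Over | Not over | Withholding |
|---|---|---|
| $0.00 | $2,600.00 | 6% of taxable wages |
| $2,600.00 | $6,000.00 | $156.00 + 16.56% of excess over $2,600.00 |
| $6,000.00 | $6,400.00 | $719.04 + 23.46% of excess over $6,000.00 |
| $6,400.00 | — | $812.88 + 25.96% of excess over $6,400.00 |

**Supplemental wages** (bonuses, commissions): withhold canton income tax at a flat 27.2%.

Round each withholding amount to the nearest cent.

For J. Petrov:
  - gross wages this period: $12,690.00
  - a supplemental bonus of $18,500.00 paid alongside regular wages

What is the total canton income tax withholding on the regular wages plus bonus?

$7,477.76

Canton Income Tax: taxable = $12,690.00
  $812.88 + 25.96% × ($12,690.00 − $6,400.00) = $812.88 + 25.96% × $6,290.00 = $2,445.76
Supplemental (27.2% flat on bonus): 27.2% × $18,500.00 = $5,032.00
Total canton income tax: $2,445.76 + $5,032.00 = $7,477.76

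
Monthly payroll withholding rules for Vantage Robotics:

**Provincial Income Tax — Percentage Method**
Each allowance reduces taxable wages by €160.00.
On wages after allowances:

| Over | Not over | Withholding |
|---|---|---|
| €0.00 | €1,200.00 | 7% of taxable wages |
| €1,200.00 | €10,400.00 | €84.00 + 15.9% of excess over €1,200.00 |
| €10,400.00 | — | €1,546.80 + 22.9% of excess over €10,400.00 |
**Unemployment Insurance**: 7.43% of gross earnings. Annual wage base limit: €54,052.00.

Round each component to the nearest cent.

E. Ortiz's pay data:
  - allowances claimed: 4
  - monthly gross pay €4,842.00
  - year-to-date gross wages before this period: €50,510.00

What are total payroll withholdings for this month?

€824.49

Provincial Income Tax: taxable = €4,842.00 − 4×€160.00 = €4,202.00
  €84.00 + 15.9% × (€4,202.00 − €1,200.00) = €84.00 + 15.9% × €3,002.00 = €561.32
Unemployment Insurance: cap €54,052.00 − YTD €50,510.00 = €3,542.00 subject; 7.43% × €3,542.00 = €263.17
Total: €561.32 + €263.17 = €824.49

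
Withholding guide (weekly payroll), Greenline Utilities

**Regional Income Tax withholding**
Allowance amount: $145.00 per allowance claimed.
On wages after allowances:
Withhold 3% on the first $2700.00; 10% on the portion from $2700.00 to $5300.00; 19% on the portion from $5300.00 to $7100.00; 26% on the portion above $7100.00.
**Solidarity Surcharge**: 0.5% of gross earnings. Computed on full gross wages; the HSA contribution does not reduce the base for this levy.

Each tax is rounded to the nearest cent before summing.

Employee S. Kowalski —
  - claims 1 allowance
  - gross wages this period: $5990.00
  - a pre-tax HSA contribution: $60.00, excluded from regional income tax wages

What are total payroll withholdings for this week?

$463.10

Regional Income Tax: taxable = $5990.00 − $60.00 − 1×$145.00 = $5785.00
  $341.00 + 19% × ($5785.00 − $5300.00) = $341.00 + 19% × $485.00 = $433.15
Solidarity Surcharge: 0.5% × $5990.00 = $29.95
Total: $433.15 + $29.95 = $463.10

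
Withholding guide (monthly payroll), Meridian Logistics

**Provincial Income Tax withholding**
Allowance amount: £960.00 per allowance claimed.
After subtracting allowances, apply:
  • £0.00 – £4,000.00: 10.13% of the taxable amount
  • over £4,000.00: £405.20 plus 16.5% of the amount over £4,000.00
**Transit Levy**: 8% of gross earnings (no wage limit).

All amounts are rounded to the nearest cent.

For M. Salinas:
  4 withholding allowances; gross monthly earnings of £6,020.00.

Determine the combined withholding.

Provincial Income Tax: taxable = £6,020.00 − 4×£960.00 = £2,180.00
  10.13% × £2,180.00 = £220.83
Transit Levy: 8% × £6,020.00 = £481.60
Total: £220.83 + £481.60 = £702.43

£702.43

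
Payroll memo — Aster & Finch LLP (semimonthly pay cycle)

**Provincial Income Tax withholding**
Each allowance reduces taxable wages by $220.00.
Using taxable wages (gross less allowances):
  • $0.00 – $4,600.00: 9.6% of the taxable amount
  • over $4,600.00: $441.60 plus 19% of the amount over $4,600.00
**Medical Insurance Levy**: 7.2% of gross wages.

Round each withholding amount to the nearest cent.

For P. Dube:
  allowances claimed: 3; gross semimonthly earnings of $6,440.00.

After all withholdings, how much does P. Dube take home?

Provincial Income Tax: taxable = $6,440.00 − 3×$220.00 = $5,780.00
  $441.60 + 19% × ($5,780.00 − $4,600.00) = $441.60 + 19% × $1,180.00 = $665.80
Medical Insurance Levy: 7.2% × $6,440.00 = $463.68
Total withheld: $665.80 + $463.68 = $1,129.48
Net pay: $6,440.00 − $1,129.48 = $5,310.52

$5,310.52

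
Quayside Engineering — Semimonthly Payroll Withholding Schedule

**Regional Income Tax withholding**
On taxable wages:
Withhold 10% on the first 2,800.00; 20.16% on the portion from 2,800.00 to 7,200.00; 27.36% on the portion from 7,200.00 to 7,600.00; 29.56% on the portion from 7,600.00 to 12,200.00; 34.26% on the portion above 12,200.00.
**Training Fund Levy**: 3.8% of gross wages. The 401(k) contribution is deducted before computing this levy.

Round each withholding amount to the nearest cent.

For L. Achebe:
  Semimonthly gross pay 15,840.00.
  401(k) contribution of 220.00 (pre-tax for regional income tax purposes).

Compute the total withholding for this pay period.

4,401.49

Regional Income Tax: taxable = 15,840.00 − 220.00 = 15,620.00
  2,636.24 + 34.26% × (15,620.00 − 12,200.00) = 2,636.24 + 34.26% × 3,420.00 = 3,807.93
Training Fund Levy: 3.8% × 15,620.00 = 593.56
Total: 3,807.93 + 593.56 = 4,401.49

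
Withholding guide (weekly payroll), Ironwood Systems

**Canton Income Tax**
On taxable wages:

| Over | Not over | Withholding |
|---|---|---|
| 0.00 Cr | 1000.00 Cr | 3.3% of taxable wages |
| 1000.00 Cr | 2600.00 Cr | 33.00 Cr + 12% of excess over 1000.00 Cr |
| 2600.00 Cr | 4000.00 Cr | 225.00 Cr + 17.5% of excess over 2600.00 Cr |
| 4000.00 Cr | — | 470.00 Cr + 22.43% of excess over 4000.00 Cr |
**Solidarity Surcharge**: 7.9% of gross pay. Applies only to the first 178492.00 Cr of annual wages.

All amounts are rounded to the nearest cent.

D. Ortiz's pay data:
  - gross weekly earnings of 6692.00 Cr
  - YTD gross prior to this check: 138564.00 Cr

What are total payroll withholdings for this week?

1602.49 Cr

Canton Income Tax: taxable = 6692.00 Cr
  470.00 Cr + 22.43% × (6692.00 Cr − 4000.00 Cr) = 470.00 Cr + 22.43% × 2692.00 Cr = 1073.82 Cr
Solidarity Surcharge: 7.9% × 6692.00 Cr = 528.67 Cr
Total: 1073.82 Cr + 528.67 Cr = 1602.49 Cr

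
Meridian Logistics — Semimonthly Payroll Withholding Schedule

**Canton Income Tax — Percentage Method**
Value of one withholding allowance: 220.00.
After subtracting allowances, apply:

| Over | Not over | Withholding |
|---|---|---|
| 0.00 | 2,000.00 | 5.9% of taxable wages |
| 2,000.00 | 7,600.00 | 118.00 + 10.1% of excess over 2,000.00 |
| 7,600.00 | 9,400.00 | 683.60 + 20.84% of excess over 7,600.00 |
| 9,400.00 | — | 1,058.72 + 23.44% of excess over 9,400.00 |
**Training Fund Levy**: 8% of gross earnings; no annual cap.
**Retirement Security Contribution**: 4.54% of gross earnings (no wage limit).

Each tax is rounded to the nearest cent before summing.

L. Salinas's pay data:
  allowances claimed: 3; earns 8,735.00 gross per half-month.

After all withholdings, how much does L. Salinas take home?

Canton Income Tax: taxable = 8,735.00 − 3×220.00 = 8,075.00
  683.60 + 20.84% × (8,075.00 − 7,600.00) = 683.60 + 20.84% × 475.00 = 782.59
Training Fund Levy: 8% × 8,735.00 = 698.80
Retirement Security Contribution: 4.54% × 8,735.00 = 396.57
Total withheld: 782.59 + 698.80 + 396.57 = 1,877.96
Net pay: 8,735.00 − 1,877.96 = 6,857.04

6,857.04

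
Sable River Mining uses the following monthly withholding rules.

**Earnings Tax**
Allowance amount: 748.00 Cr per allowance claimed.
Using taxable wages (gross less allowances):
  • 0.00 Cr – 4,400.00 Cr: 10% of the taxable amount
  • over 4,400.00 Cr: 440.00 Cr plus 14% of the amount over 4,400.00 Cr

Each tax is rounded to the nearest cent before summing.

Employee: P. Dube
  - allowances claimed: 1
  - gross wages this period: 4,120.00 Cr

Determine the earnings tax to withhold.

337.20 Cr

Earnings Tax: taxable = 4,120.00 Cr − 1×748.00 Cr = 3,372.00 Cr
  10% × 3,372.00 Cr = 337.20 Cr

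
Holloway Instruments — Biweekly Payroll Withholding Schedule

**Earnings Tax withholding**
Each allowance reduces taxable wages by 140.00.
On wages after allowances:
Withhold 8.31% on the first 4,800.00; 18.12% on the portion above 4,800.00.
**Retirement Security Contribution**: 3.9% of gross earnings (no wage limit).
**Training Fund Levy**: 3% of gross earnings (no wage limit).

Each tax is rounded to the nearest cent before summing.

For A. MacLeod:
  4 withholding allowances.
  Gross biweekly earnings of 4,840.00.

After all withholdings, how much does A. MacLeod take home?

4,150.37

Earnings Tax: taxable = 4,840.00 − 4×140.00 = 4,280.00
  8.31% × 4,280.00 = 355.67
Retirement Security Contribution: 3.9% × 4,840.00 = 188.76
Training Fund Levy: 3% × 4,840.00 = 145.20
Total withheld: 355.67 + 188.76 + 145.20 = 689.63
Net pay: 4,840.00 − 689.63 = 4,150.37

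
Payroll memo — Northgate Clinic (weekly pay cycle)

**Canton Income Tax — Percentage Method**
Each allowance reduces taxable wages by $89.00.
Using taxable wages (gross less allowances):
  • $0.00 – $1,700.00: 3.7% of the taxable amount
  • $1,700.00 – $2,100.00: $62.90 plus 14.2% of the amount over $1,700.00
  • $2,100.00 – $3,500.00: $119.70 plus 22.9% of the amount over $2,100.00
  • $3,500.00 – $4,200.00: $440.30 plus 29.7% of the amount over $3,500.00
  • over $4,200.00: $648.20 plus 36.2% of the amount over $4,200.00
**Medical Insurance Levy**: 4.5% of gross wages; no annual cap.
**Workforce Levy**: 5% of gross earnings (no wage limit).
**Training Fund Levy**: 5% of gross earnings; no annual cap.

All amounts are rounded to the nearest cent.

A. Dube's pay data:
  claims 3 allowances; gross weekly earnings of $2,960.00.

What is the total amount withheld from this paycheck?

$684.70

Canton Income Tax: taxable = $2,960.00 − 3×$89.00 = $2,693.00
  $119.70 + 22.9% × ($2,693.00 − $2,100.00) = $119.70 + 22.9% × $593.00 = $255.50
Medical Insurance Levy: 4.5% × $2,960.00 = $133.20
Workforce Levy: 5% × $2,960.00 = $148.00
Training Fund Levy: 5% × $2,960.00 = $148.00
Total: $255.50 + $133.20 + $148.00 + $148.00 = $684.70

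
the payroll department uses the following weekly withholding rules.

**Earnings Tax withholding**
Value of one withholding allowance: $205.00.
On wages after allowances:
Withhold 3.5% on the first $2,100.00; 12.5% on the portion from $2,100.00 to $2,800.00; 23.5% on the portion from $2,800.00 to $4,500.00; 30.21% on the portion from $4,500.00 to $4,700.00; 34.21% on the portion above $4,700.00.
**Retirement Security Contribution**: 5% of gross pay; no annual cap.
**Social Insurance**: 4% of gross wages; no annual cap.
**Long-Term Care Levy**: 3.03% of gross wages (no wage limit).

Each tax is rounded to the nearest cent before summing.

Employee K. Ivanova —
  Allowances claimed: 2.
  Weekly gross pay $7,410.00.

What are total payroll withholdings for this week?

$2,299.17

Earnings Tax: taxable = $7,410.00 − 2×$205.00 = $7,000.00
  $620.92 + 34.21% × ($7,000.00 − $4,700.00) = $620.92 + 34.21% × $2,300.00 = $1,407.75
Retirement Security Contribution: 5% × $7,410.00 = $370.50
Social Insurance: 4% × $7,410.00 = $296.40
Long-Term Care Levy: 3.03% × $7,410.00 = $224.52
Total: $1,407.75 + $370.50 + $296.40 + $224.52 = $2,299.17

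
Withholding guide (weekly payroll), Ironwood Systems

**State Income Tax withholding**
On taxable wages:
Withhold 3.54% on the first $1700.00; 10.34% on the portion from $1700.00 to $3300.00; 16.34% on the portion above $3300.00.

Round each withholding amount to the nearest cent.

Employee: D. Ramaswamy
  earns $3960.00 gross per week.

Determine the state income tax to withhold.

$333.46

State Income Tax: taxable = $3960.00
  $225.62 + 16.34% × ($3960.00 − $3300.00) = $225.62 + 16.34% × $660.00 = $333.46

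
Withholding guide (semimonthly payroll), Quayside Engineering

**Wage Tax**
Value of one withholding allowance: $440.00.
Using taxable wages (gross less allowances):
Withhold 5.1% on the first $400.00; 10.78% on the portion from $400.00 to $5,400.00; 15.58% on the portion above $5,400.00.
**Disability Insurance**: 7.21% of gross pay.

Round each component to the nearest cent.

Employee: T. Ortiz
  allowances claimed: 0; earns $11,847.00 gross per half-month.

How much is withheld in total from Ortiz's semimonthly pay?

$2,418.01

Wage Tax: taxable = $11,847.00
  $559.40 + 15.58% × ($11,847.00 − $5,400.00) = $559.40 + 15.58% × $6,447.00 = $1,563.84
Disability Insurance: 7.21% × $11,847.00 = $854.17
Total: $1,563.84 + $854.17 = $2,418.01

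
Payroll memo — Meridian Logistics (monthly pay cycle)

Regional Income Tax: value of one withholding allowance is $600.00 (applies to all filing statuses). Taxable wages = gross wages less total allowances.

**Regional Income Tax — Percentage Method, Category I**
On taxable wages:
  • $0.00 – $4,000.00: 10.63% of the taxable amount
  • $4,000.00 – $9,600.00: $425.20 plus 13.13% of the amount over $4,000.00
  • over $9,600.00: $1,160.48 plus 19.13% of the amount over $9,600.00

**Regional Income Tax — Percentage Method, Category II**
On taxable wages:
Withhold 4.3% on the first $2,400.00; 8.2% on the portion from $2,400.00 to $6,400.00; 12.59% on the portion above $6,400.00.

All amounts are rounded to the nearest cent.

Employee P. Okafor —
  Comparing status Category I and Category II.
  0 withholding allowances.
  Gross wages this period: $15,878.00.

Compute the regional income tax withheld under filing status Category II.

$1,624.48

Regional Income Tax (Category II): taxable = $15,878.00
  $431.20 + 12.59% × ($15,878.00 − $6,400.00) = $431.20 + 12.59% × $9,478.00 = $1,624.48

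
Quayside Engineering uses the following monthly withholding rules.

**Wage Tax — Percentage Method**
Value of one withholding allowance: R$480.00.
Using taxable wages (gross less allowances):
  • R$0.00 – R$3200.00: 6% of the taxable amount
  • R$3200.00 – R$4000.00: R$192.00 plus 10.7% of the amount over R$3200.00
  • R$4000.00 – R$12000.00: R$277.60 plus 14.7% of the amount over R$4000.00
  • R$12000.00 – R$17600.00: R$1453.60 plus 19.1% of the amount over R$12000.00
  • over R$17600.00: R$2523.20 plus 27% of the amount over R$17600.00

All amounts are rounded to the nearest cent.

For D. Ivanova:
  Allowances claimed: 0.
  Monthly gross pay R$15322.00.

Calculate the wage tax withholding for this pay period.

R$2088.10

Wage Tax: taxable = R$15322.00
  R$1453.60 + 19.1% × (R$15322.00 − R$12000.00) = R$1453.60 + 19.1% × R$3322.00 = R$2088.10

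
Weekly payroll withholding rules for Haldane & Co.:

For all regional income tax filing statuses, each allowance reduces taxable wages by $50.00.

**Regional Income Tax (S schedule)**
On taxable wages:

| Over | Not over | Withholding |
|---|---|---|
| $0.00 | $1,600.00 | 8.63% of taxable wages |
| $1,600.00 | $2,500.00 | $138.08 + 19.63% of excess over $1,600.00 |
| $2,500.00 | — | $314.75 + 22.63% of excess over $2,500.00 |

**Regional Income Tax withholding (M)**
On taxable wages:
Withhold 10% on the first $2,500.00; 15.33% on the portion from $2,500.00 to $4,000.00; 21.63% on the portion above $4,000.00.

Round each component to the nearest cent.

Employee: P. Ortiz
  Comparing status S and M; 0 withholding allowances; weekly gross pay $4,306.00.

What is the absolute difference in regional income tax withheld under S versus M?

Regional Income Tax (S): taxable = $4,306.00
  $314.75 + 22.63% × ($4,306.00 − $2,500.00) = $314.75 + 22.63% × $1,806.00 = $723.45
Regional Income Tax (M): taxable = $4,306.00
  $479.95 + 21.63% × ($4,306.00 − $4,000.00) = $479.95 + 21.63% × $306.00 = $546.14
Difference: |$723.45 − $546.14| = $177.31 (higher under S)

$177.31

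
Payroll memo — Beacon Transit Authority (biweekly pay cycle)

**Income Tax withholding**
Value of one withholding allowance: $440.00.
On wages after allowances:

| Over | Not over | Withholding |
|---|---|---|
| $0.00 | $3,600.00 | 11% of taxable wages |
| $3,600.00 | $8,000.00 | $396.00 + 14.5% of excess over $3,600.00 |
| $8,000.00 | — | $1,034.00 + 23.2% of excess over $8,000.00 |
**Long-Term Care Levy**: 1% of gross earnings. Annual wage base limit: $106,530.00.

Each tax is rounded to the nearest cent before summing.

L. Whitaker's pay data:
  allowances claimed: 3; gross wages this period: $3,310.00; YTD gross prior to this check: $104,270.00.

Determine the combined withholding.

Income Tax: taxable = $3,310.00 − 3×$440.00 = $1,990.00
  11% × $1,990.00 = $218.90
Long-Term Care Levy: cap $106,530.00 − YTD $104,270.00 = $2,260.00 subject; 1% × $2,260.00 = $22.60
Total: $218.90 + $22.60 = $241.50

$241.50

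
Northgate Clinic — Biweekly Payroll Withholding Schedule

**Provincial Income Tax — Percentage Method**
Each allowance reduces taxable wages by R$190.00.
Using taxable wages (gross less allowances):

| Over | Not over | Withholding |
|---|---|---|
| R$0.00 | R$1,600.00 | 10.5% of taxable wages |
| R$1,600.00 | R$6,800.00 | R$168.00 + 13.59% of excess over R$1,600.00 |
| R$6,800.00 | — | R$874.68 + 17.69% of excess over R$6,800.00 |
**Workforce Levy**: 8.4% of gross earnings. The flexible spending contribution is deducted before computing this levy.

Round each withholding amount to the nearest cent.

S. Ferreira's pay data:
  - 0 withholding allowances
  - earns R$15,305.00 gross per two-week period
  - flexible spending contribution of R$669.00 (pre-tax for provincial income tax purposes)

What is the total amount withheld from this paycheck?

Provincial Income Tax: taxable = R$15,305.00 − R$669.00 = R$14,636.00
  R$874.68 + 17.69% × (R$14,636.00 − R$6,800.00) = R$874.68 + 17.69% × R$7,836.00 = R$2,260.87
Workforce Levy: 8.4% × R$14,636.00 = R$1,229.42
Total: R$2,260.87 + R$1,229.42 = R$3,490.29

R$3,490.29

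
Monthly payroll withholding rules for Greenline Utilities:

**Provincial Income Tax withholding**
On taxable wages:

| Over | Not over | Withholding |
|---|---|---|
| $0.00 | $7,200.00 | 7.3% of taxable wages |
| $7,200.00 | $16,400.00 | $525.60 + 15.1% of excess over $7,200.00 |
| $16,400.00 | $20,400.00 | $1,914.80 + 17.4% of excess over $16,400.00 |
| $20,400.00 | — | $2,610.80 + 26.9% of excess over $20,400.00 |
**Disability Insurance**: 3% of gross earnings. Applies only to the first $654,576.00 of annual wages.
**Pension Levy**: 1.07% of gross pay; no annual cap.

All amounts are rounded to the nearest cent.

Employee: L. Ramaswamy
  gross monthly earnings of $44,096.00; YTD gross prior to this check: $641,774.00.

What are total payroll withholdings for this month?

$9,840.91

Provincial Income Tax: taxable = $44,096.00
  $2,610.80 + 26.9% × ($44,096.00 − $20,400.00) = $2,610.80 + 26.9% × $23,696.00 = $8,985.02
Disability Insurance: cap $654,576.00 − YTD $641,774.00 = $12,802.00 subject; 3% × $12,802.00 = $384.06
Pension Levy: 1.07% × $44,096.00 = $471.83
Total: $8,985.02 + $384.06 + $471.83 = $9,840.91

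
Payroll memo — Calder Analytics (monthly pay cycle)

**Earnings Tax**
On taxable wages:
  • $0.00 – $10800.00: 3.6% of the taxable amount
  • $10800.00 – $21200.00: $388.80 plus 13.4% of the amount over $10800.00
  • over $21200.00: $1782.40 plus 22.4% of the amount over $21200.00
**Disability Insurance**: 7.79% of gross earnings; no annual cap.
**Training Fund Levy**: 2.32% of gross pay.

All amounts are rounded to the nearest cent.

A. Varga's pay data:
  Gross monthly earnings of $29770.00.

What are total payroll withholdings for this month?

Earnings Tax: taxable = $29770.00
  $1782.40 + 22.4% × ($29770.00 − $21200.00) = $1782.40 + 22.4% × $8570.00 = $3702.08
Disability Insurance: 7.79% × $29770.00 = $2319.08
Training Fund Levy: 2.32% × $29770.00 = $690.66
Total: $3702.08 + $2319.08 + $690.66 = $6711.82

$6711.82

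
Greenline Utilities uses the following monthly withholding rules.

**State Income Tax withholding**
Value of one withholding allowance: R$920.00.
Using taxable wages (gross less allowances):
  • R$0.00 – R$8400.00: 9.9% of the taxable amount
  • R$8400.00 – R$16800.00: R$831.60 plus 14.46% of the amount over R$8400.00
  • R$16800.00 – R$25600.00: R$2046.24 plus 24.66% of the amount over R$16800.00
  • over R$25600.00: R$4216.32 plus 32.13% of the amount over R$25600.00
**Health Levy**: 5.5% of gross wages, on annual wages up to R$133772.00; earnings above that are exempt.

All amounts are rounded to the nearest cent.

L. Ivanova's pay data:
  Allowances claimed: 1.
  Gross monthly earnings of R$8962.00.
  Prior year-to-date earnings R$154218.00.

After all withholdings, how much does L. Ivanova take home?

R$8165.84

State Income Tax: taxable = R$8962.00 − 1×R$920.00 = R$8042.00
  9.9% × R$8042.00 = R$796.16
Health Levy: YTD R$154218.00 ≥ cap R$133772.00 → R$0.00
Total withheld: R$796.16 + R$0.00 = R$796.16
Net pay: R$8962.00 − R$796.16 = R$8165.84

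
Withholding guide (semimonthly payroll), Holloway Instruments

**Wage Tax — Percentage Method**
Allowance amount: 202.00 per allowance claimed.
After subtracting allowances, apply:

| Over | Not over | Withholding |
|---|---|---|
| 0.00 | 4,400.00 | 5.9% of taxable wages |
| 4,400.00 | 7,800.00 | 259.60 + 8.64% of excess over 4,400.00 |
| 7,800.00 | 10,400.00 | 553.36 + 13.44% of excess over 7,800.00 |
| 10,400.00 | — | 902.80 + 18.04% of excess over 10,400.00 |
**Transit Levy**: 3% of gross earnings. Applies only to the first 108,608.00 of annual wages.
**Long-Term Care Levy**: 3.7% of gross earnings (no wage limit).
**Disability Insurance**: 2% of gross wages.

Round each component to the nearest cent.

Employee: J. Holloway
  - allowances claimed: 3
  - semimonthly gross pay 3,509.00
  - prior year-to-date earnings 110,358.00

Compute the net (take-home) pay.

Wage Tax: taxable = 3,509.00 − 3×202.00 = 2,903.00
  5.9% × 2,903.00 = 171.28
Transit Levy: YTD 110,358.00 ≥ cap 108,608.00 → 0.00
Long-Term Care Levy: 3.7% × 3,509.00 = 129.83
Disability Insurance: 2% × 3,509.00 = 70.18
Total withheld: 171.28 + 0.00 + 129.83 + 70.18 = 371.29
Net pay: 3,509.00 − 371.29 = 3,137.71

3,137.71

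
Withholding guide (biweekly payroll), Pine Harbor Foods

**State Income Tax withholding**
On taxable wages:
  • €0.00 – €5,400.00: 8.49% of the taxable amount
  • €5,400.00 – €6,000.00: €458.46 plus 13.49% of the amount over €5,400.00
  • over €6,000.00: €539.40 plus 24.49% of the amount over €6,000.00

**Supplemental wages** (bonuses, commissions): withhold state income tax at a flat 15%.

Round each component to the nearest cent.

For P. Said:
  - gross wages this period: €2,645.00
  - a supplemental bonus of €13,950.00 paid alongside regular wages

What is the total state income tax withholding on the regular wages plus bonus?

State Income Tax: taxable = €2,645.00
  8.49% × €2,645.00 = €224.56
Supplemental (15% flat on bonus): 15% × €13,950.00 = €2,092.50
Total state income tax: €224.56 + €2,092.50 = €2,317.06

€2,317.06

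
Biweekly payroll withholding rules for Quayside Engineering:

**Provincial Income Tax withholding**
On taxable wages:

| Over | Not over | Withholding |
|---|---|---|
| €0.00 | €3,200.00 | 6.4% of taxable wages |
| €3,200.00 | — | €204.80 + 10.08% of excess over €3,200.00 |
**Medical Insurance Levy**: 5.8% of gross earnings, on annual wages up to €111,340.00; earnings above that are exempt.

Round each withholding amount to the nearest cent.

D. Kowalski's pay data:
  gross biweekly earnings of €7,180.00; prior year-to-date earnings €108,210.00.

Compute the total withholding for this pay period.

Provincial Income Tax: taxable = €7,180.00
  €204.80 + 10.08% × (€7,180.00 − €3,200.00) = €204.80 + 10.08% × €3,980.00 = €605.98
Medical Insurance Levy: cap €111,340.00 − YTD €108,210.00 = €3,130.00 subject; 5.8% × €3,130.00 = €181.54
Total: €605.98 + €181.54 = €787.52

€787.52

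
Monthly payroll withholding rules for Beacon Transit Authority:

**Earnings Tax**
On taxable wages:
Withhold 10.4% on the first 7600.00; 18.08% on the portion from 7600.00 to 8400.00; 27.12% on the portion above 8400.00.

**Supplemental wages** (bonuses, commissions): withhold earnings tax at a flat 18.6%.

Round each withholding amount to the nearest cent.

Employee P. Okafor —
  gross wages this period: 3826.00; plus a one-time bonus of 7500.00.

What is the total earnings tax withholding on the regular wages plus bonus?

Earnings Tax: taxable = 3826.00
  10.4% × 3826.00 = 397.90
Supplemental (18.6% flat on bonus): 18.6% × 7500.00 = 1395.00
Total earnings tax: 397.90 + 1395.00 = 1792.90

1792.90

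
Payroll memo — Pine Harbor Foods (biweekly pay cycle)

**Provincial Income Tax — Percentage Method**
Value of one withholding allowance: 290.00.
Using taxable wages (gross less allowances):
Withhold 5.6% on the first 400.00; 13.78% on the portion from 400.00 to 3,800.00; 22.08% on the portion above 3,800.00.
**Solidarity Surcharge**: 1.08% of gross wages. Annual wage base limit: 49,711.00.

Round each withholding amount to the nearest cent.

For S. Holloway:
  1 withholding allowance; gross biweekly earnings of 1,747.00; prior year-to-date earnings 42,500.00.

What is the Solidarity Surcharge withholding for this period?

18.87

Solidarity Surcharge: 1.08% × 1,747.00 = 18.87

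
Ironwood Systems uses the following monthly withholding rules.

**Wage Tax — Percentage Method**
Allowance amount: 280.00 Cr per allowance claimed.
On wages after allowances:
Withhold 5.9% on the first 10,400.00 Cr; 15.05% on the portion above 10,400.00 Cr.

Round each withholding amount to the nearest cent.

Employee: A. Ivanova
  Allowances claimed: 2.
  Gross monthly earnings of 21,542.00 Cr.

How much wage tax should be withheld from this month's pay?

Wage Tax: taxable = 21,542.00 Cr − 2×280.00 Cr = 20,982.00 Cr
  613.60 Cr + 15.05% × (20,982.00 Cr − 10,400.00 Cr) = 613.60 Cr + 15.05% × 10,582.00 Cr = 2,206.19 Cr

2,206.19 Cr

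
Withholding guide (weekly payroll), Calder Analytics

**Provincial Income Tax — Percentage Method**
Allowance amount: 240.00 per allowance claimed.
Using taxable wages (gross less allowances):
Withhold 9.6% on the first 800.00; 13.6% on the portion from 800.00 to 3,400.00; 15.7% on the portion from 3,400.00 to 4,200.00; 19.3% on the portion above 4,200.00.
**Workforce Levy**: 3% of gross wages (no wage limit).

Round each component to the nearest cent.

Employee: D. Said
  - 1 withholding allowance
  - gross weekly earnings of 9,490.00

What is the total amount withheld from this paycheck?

1,815.35

Provincial Income Tax: taxable = 9,490.00 − 1×240.00 = 9,250.00
  556.00 + 19.3% × (9,250.00 − 4,200.00) = 556.00 + 19.3% × 5,050.00 = 1,530.65
Workforce Levy: 3% × 9,490.00 = 284.70
Total: 1,530.65 + 284.70 = 1,815.35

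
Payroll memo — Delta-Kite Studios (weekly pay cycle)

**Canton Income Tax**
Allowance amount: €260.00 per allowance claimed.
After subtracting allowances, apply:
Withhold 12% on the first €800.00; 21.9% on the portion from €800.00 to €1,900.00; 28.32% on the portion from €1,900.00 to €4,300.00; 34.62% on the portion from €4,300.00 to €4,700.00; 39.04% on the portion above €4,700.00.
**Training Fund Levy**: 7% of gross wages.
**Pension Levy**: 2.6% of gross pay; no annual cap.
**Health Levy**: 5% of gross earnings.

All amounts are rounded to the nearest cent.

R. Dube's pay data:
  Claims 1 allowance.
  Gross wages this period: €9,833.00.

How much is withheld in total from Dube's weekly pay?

Canton Income Tax: taxable = €9,833.00 − 1×€260.00 = €9,573.00
  €1,155.06 + 39.04% × (€9,573.00 − €4,700.00) = €1,155.06 + 39.04% × €4,873.00 = €3,057.48
Training Fund Levy: 7% × €9,833.00 = €688.31
Pension Levy: 2.6% × €9,833.00 = €255.66
Health Levy: 5% × €9,833.00 = €491.65
Total: €3,057.48 + €688.31 + €255.66 + €491.65 = €4,493.10

€4,493.10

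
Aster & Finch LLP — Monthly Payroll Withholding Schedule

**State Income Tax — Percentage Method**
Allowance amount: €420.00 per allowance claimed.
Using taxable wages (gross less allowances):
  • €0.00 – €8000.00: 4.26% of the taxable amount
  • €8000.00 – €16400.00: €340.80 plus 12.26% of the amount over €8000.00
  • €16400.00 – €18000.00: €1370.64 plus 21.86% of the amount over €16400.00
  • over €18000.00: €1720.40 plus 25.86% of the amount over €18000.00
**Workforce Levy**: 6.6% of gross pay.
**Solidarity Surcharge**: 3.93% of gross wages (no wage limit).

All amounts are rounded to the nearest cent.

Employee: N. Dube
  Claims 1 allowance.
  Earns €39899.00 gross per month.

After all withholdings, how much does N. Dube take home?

€28422.77

State Income Tax: taxable = €39899.00 − 1×€420.00 = €39479.00
  €1720.40 + 25.86% × (€39479.00 − €18000.00) = €1720.40 + 25.86% × €21479.00 = €7274.87
Workforce Levy: 6.6% × €39899.00 = €2633.33
Solidarity Surcharge: 3.93% × €39899.00 = €1568.03
Total withheld: €7274.87 + €2633.33 + €1568.03 = €11476.23
Net pay: €39899.00 − €11476.23 = €28422.77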